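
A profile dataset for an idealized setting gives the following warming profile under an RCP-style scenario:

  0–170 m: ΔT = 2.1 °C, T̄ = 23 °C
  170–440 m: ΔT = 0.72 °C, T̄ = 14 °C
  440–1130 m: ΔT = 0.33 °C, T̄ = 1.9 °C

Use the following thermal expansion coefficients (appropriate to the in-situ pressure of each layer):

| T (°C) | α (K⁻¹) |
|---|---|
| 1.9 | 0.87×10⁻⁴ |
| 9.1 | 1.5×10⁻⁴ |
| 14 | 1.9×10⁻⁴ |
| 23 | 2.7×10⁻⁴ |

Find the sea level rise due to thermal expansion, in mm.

Δh ≈ 153 mm

Layer 1 at 23 °C → α = 2.7×10⁻⁴ K⁻¹
Layer 2 at 14 °C → α = 1.9×10⁻⁴ K⁻¹
Layer 3 at 1.9 °C → α = 0.87×10⁻⁴ K⁻¹
2.7×10⁻⁴ × 2.1 × 170 = 0.09639 m
Layer 2: 1.9×10⁻⁴ × 270 × 0.72 = 0.036936 m
0.87×10⁻⁴ × 0.33 × 690 = 0.0198099 m
Δh = 0.09639 + 0.036936 + 0.0198099 = 0.1531359 m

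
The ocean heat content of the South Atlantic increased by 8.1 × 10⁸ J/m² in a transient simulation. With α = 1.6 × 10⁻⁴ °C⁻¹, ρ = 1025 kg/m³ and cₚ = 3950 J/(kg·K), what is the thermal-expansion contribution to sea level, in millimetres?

Δh = 32 mm

Δh = αQ/(ρcₚ) = 1.6×10⁻⁴ × 8.1×10⁸ / (1025 × 3950) ≈ 0.03201 m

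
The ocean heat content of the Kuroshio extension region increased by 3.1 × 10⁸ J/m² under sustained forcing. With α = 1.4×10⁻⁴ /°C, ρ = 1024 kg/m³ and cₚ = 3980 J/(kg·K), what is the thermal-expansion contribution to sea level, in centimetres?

Δh ≈ 1.1 cm

Δh = αQ/(ρcₚ) = 1.4×10⁻⁴ × 3.1×10⁸ / (1024 × 3980) ≈ 0.010649 m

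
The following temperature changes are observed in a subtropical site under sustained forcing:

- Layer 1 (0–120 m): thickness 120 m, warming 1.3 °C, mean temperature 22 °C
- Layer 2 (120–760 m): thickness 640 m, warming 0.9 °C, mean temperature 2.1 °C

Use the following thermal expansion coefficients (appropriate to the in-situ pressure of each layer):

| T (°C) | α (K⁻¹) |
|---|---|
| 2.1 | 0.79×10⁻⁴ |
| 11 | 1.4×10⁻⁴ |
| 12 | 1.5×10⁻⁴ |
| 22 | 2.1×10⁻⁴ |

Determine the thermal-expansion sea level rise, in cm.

7.83 cm

Layer 1 at 22 °C → α = 2.1×10⁻⁴ K⁻¹
Layer 2 at 2.1 °C → α = 0.79×10⁻⁴ K⁻¹
1.3 × 2.1×10⁻⁴ × 120 = 0.03276 m
Layer 2: 0.9 × 640 × 0.79×10⁻⁴ = 0.045504 m
Δh = 0.03276 + 0.045504 = 0.078264 m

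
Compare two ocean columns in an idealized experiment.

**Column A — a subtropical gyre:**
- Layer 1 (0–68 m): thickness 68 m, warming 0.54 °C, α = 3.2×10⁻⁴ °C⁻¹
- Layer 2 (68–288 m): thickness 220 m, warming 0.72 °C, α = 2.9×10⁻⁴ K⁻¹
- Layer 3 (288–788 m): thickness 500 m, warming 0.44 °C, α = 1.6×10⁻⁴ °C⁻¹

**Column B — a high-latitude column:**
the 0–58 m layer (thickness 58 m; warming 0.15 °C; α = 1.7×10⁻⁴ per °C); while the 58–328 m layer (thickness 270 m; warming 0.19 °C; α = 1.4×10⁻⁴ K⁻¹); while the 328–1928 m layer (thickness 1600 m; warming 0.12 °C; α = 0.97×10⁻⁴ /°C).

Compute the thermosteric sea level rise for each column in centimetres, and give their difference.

A 0.54 × 3.2×10⁻⁴ × 68 = 0.0117504 m
A 68–288 m: 220 × 2.9×10⁻⁴ × 0.72 = 0.045936 m
A 0.44 × 1.6×10⁻⁴ × 500 = 0.03520 m
A total: 0.0928864 m
B 0–58 m: 58 × 0.15 × 1.7×10⁻⁴ = 0.001479 m
B 58–328 m: 0.19 × 1.4×10⁻⁴ × 270 = 0.007182 m
B 0.97×10⁻⁴ × 1600 × 0.12 = 0.018624 m
B total: 0.027285 m
Difference: 0.0928864 − 0.027285 = 0.0656014 m

Δh_A ≈ 9.29 cm, Δh_B ≈ 2.73 cm; difference ≈ 6.56 cm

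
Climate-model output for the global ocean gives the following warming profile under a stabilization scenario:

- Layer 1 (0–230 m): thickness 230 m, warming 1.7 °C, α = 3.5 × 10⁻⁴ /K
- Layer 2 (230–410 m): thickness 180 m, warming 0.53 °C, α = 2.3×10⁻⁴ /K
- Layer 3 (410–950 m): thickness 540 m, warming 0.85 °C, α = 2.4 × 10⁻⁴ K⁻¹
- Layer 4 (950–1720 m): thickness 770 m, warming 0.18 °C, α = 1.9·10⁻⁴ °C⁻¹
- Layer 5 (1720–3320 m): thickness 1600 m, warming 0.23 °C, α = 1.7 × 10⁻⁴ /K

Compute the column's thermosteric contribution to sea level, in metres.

3.5×10⁻⁴ × 230 × 1.7 = 0.13685 m
Layer 2: 0.53 × 180 × 2.3×10⁻⁴ = 0.021942 m
540 × 2.4×10⁻⁴ × 0.85 = 0.11016 m
Layer 4: 1.9×10⁻⁴ × 0.18 × 770 = 0.026334 m
Layer 5: 1.7×10⁻⁴ × 0.23 × 1600 = 0.06256 m
Δh = 0.13685 + 0.021942 + 0.11016 + 0.026334 + 0.06256 = 0.357846 m

Δh ≈ 0.358 m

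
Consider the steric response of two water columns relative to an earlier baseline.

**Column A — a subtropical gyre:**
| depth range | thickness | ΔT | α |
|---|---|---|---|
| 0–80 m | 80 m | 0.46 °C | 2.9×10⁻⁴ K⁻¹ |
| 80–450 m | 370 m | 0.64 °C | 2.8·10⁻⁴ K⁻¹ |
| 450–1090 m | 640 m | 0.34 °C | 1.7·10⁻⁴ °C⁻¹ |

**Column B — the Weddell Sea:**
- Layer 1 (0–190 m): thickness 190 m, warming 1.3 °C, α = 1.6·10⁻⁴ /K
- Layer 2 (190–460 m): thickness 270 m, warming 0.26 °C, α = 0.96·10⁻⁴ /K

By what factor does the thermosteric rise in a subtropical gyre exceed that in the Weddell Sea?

A Layer 1: 2.9×10⁻⁴ × 0.46 × 80 = 0.010672 m
A 370 × 2.8×10⁻⁴ × 0.64 = 0.066304 m
A 1.7×10⁻⁴ × 640 × 0.34 = 0.036992 m
A total: 0.113968 m
B Layer 1: 190 × 1.3 × 1.6×10⁻⁴ = 0.03952 m
B 190–460 m: 270 × 0.96×10⁻⁴ × 0.26 = 0.0067392 m
B total: 0.0462592 m
Ratio: 0.113968 / 0.0462592 ≈ 2.464

a factor of 2.46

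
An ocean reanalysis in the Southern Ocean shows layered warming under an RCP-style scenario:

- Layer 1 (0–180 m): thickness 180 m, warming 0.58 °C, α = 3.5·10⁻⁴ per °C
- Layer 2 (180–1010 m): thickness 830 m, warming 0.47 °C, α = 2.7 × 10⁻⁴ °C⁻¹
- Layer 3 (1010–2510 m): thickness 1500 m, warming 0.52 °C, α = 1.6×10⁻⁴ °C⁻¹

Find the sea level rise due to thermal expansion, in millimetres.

0.58 × 180 × 3.5×10⁻⁴ = 0.03654 m
Layer 2: 2.7×10⁻⁴ × 0.47 × 830 = 0.105327 m
0.52 × 1.6×10⁻⁴ × 1500 = 0.12480 m
Δh = 0.03654 + 0.105327 + 0.12480 = 0.266667 m

Δh ≈ 270 mm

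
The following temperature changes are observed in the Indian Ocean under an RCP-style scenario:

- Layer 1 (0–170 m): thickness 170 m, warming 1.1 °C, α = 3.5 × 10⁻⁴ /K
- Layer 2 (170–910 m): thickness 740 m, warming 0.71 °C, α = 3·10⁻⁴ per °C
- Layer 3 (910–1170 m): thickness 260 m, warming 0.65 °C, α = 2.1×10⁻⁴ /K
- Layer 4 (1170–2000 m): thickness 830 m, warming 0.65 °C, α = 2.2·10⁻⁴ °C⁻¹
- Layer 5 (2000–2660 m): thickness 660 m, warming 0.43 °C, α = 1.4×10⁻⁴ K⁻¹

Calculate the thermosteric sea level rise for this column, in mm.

0–170 m: 3.5×10⁻⁴ × 170 × 1.1 = 0.06545 m
170–910 m: 740 × 3×10⁻⁴ × 0.71 = 0.15762 m
Layer 3: 260 × 2.1×10⁻⁴ × 0.65 = 0.03549 m
1170–2000 m: 2.2×10⁻⁴ × 830 × 0.65 = 0.11869 m
0.43 × 1.4×10⁻⁴ × 660 = 0.039732 m
Δh = 0.06545 + 0.15762 + 0.03549 + 0.11869 + 0.039732 = 0.416982 m

417 mm of thermosteric rise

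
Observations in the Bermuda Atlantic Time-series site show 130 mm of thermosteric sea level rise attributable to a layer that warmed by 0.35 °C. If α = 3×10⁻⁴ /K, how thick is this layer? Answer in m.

about 1240 m

H = Δh/(αΔT) = 0.13 / (3×10⁻⁴ × 0.35) ≈ 1238 m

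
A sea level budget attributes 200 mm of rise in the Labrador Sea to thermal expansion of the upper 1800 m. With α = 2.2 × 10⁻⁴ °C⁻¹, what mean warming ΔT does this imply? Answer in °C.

ΔT = Δh/(αH) = 0.2 / (2.2×10⁻⁴ × 1800) ≈ 0.5051 °C

about 0.505 °C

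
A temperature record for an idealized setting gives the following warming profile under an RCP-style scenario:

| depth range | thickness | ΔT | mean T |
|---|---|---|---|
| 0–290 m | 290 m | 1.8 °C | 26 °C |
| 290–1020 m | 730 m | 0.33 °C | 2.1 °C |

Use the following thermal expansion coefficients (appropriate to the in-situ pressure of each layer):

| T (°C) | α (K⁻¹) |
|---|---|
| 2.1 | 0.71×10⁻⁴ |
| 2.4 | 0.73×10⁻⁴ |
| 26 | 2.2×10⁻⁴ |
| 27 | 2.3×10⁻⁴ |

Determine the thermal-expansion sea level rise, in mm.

Layer 1 at 26 °C → α = 2.2×10⁻⁴ K⁻¹
Layer 2 at 2.1 °C → α = 0.71×10⁻⁴ K⁻¹
Layer 1: 2.2×10⁻⁴ × 1.8 × 290 = 0.11484 m
0.71×10⁻⁴ × 730 × 0.33 = 0.0171039 m
Δh = 0.11484 + 0.0171039 = 0.1319439 m ≈ 132 mm

about 132 mm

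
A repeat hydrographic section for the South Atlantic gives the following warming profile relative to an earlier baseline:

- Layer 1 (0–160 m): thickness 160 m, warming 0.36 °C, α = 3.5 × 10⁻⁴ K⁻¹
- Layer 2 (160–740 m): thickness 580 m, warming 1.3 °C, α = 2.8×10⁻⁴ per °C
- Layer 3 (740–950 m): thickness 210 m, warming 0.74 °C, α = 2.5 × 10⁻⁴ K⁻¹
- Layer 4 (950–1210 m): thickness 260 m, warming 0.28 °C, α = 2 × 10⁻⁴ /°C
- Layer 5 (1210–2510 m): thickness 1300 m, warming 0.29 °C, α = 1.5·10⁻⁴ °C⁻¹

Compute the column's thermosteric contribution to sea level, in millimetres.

341 mm of thermosteric rise

0.36 × 3.5×10⁻⁴ × 160 = 0.02016 m
160–740 m: 2.8×10⁻⁴ × 580 × 1.3 = 0.21112 m
2.5×10⁻⁴ × 210 × 0.74 = 0.03885 m
Layer 4: 0.28 × 260 × 2×10⁻⁴ = 0.01456 m
Layer 5: 1.5×10⁻⁴ × 0.29 × 1300 = 0.05655 m
Δh = 0.02016 + 0.21112 + 0.03885 + 0.01456 + 0.05655 = 0.34124 m ≈ 341 mm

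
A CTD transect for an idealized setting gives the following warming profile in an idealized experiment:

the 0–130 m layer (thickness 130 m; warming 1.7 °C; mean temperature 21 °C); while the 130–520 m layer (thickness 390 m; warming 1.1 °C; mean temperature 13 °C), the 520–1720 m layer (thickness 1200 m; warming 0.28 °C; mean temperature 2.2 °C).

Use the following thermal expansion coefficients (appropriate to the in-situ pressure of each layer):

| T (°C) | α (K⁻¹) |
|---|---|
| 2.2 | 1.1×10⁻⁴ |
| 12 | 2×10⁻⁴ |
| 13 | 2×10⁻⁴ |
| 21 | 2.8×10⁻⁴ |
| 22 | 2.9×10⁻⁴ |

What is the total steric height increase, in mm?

185 mm

Layer 1 at 21 °C → α = 2.8×10⁻⁴ K⁻¹
Layer 2 at 13 °C → α = 2×10⁻⁴ K⁻¹
Layer 3 at 2.2 °C → α = 1.1×10⁻⁴ K⁻¹
0–130 m: 130 × 1.7 × 2.8×10⁻⁴ = 0.06188 m
1.1 × 2×10⁻⁴ × 390 = 0.08580 m
Layer 3: 1200 × 1.1×10⁻⁴ × 0.28 = 0.03696 m
Δh = 0.06188 + 0.08580 + 0.03696 = 0.18464 m ≈ 185 mm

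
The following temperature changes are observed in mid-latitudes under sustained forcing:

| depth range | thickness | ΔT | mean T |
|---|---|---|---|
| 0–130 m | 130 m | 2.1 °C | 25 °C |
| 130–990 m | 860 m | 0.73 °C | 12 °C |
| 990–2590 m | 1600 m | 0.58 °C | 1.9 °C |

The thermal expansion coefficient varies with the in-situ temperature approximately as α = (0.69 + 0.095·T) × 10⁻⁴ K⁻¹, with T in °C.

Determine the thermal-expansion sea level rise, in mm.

279 mm

Layer 1: α = (0.69 + 0.095×25)×10⁻⁴ = 3.065×10⁻⁴ K⁻¹
Layer 2: α = (0.69 + 0.095×12)×10⁻⁴ = 1.83×10⁻⁴ K⁻¹
Layer 3: α = (0.69 + 0.095×1.9)×10⁻⁴ = 0.8705×10⁻⁴ K⁻¹
2.1 × 3.065×10⁻⁴ × 130 = 0.0836745 m
1.83×10⁻⁴ × 0.73 × 860 = 0.1148874 m
990–2590 m: 1600 × 0.8705×10⁻⁴ × 0.58 = 0.0807824 m
Δh = 0.0836745 + 0.1148874 + 0.0807824 = 0.2793443 m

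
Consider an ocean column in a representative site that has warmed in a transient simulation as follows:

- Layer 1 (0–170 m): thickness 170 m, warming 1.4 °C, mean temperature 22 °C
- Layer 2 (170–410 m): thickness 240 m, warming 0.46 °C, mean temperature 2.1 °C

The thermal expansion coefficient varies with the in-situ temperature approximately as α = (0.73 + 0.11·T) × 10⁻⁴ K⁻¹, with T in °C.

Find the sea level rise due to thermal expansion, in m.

Layer 1: α = (0.73 + 0.11×22)×10⁻⁴ = 3.15×10⁻⁴ K⁻¹
Layer 2: α = (0.73 + 0.11×2.1)×10⁻⁴ = 0.961×10⁻⁴ K⁻¹
0–170 m: 1.4 × 170 × 3.15×10⁻⁴ = 0.07497 m
Layer 2: 0.46 × 240 × 0.961×10⁻⁴ = 0.01060944 m
Δh = 0.07497 + 0.01060944 = 0.08557944 m ≈ 0.0856 m

0.0856 m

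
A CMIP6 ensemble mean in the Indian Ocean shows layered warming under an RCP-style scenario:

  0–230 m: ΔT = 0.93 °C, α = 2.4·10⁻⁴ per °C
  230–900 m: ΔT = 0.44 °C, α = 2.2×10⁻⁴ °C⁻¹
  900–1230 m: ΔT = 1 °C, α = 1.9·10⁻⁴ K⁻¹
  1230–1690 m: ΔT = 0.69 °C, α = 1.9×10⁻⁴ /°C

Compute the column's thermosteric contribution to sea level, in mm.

Δh ≈ 240 mm

0–230 m: 230 × 0.93 × 2.4×10⁻⁴ = 0.051336 m
Layer 2: 2.2×10⁻⁴ × 0.44 × 670 = 0.064856 m
Layer 3: 1.9×10⁻⁴ × 1 × 330 = 0.06270 m
1230–1690 m: 460 × 0.69 × 1.9×10⁻⁴ = 0.060306 m
Δh = 0.051336 + 0.064856 + 0.06270 + 0.060306 = 0.239198 m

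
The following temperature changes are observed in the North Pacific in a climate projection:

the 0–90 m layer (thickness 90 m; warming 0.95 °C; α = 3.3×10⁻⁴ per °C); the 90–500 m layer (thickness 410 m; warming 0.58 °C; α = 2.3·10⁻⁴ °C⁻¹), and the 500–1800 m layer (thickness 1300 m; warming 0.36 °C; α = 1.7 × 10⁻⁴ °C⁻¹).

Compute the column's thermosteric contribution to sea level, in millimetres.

Δh ≈ 160 mm

3.3×10⁻⁴ × 90 × 0.95 = 0.028215 m
410 × 2.3×10⁻⁴ × 0.58 = 0.054694 m
500–1800 m: 1.7×10⁻⁴ × 0.36 × 1300 = 0.07956 m
Δh = 0.028215 + 0.054694 + 0.07956 = 0.162469 m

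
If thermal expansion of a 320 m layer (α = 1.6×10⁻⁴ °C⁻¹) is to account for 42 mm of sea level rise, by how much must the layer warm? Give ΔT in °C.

ΔT = Δh/(αH) = 0.042 / (1.6×10⁻⁴ × 320) ≈ 0.8203 °C

ΔT ≈ 0.820 °C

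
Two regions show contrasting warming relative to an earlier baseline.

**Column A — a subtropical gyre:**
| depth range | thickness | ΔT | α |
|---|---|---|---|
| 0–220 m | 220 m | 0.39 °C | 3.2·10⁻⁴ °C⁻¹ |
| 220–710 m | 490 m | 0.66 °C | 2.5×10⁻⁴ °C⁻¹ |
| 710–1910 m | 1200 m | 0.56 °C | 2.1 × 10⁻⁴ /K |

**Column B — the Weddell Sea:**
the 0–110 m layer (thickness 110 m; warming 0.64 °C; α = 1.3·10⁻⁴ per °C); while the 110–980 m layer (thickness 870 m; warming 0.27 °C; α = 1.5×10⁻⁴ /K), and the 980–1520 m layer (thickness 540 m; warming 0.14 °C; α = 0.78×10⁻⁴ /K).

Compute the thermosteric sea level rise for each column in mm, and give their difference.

A 0–220 m: 3.2×10⁻⁴ × 0.39 × 220 = 0.027456 m
A 220–710 m: 490 × 2.5×10⁻⁴ × 0.66 = 0.08085 m
A Layer 3: 2.1×10⁻⁴ × 0.56 × 1200 = 0.14112 m
A total: 0.249426 m
B 110 × 0.64 × 1.3×10⁻⁴ = 0.009152 m
B Layer 2: 1.5×10⁻⁴ × 0.27 × 870 = 0.035235 m
B Layer 3: 0.14 × 540 × 0.78×10⁻⁴ = 0.0058968 m
B total: 0.0502838 m
Difference: 0.249426 − 0.0502838 = 0.1991422 m

Δh_A ≈ 249 mm, Δh_B ≈ 50.3 mm; difference ≈ 199 mm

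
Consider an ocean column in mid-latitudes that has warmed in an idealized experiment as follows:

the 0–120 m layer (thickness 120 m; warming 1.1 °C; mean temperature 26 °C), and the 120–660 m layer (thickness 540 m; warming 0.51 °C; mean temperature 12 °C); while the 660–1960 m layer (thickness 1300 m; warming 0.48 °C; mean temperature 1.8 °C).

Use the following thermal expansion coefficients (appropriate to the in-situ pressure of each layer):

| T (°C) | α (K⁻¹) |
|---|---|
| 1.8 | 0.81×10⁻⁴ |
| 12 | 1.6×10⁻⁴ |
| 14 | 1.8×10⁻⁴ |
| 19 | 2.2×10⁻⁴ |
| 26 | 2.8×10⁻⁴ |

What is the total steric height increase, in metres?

Layer 1 at 26 °C → α = 2.8×10⁻⁴ K⁻¹
Layer 2 at 12 °C → α = 1.6×10⁻⁴ K⁻¹
Layer 3 at 1.8 °C → α = 0.81×10⁻⁴ K⁻¹
0–120 m: 120 × 1.1 × 2.8×10⁻⁴ = 0.03696 m
120–660 m: 0.51 × 540 × 1.6×10⁻⁴ = 0.044064 m
1300 × 0.81×10⁻⁴ × 0.48 = 0.050544 m
Δh = 0.03696 + 0.044064 + 0.050544 = 0.131568 m ≈ 0.13 m

0.13 m of thermosteric rise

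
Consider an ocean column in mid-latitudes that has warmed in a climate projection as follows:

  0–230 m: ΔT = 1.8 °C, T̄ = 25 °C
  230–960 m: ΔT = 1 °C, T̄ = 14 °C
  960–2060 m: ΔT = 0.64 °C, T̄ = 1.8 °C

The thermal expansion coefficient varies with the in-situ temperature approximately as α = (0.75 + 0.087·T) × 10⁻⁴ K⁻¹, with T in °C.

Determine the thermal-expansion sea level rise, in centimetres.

Layer 1: α = (0.75 + 0.087×25)×10⁻⁴ = 2.925×10⁻⁴ K⁻¹
Layer 2: α = (0.75 + 0.087×14)×10⁻⁴ = 1.968×10⁻⁴ K⁻¹
Layer 3: α = (0.75 + 0.087×1.8)×10⁻⁴ = 0.9066×10⁻⁴ K⁻¹
0–230 m: 230 × 2.925×10⁻⁴ × 1.8 = 0.121095 m
Layer 2: 730 × 1 × 1.968×10⁻⁴ = 0.143664 m
0.64 × 0.9066×10⁻⁴ × 1100 = 0.06382464 m
Δh = 0.121095 + 0.143664 + 0.06382464 = 0.32858364 m

Δh = 32.9 cm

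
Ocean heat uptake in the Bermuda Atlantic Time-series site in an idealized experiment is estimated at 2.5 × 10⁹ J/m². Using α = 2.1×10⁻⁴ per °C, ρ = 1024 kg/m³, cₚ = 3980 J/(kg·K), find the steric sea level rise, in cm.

12.9 cm

Δh = αQ/(ρcₚ) = 2.1×10⁻⁴ × 2.5×10⁹ / (1024 × 3980) ≈ 0.12882 m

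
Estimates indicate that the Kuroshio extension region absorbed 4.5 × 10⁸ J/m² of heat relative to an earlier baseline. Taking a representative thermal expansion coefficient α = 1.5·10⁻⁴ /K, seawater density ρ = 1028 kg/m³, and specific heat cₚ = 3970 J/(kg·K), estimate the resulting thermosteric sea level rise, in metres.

Δh = αQ/(ρcₚ) = 1.5×10⁻⁴ × 4.5×10⁸ / (1028 × 3970) ≈ 0.016539 m

0.017 m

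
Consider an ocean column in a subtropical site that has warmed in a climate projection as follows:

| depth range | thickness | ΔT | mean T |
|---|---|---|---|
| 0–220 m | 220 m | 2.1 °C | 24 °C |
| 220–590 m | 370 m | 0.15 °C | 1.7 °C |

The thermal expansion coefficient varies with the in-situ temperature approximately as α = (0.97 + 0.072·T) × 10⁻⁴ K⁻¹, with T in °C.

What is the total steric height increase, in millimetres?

about 131 mm

Layer 1: α = (0.97 + 0.072×24)×10⁻⁴ = 2.698×10⁻⁴ K⁻¹
Layer 2: α = (0.97 + 0.072×1.7)×10⁻⁴ = 1.0924×10⁻⁴ K⁻¹
2.698×10⁻⁴ × 2.1 × 220 = 0.1246476 m
370 × 1.0924×10⁻⁴ × 0.15 = 0.00606282 m
Δh = 0.1246476 + 0.00606282 = 0.13071042 m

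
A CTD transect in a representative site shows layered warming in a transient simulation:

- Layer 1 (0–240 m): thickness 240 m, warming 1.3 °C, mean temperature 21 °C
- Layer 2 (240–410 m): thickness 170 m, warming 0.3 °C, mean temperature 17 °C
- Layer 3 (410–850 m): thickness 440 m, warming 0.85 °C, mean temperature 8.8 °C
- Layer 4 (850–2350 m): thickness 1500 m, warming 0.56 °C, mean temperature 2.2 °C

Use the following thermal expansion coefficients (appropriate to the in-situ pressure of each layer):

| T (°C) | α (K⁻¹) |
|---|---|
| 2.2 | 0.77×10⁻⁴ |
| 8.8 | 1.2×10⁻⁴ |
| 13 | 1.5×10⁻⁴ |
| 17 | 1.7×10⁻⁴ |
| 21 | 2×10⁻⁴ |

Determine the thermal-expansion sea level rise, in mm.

Layer 1 at 21 °C → α = 2×10⁻⁴ K⁻¹
Layer 2 at 17 °C → α = 1.7×10⁻⁴ K⁻¹
Layer 3 at 8.8 °C → α = 1.2×10⁻⁴ K⁻¹
Layer 4 at 2.2 °C → α = 0.77×10⁻⁴ K⁻¹
240 × 2×10⁻⁴ × 1.3 = 0.06240 m
1.7×10⁻⁴ × 0.3 × 170 = 0.00867 m
0.85 × 1.2×10⁻⁴ × 440 = 0.04488 m
0.56 × 1500 × 0.77×10⁻⁴ = 0.06468 m
Δh = 0.06240 + 0.00867 + 0.04488 + 0.06468 = 0.18063 m ≈ 181 mm

Δh ≈ 181 mm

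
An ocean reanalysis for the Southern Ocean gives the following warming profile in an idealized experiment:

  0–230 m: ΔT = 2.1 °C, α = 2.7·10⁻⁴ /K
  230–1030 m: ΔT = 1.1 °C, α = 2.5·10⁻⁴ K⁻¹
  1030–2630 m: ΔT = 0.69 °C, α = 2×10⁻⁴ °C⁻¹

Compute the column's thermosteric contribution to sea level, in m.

0–230 m: 2.7×10⁻⁴ × 230 × 2.1 = 0.13041 m
Layer 2: 2.5×10⁻⁴ × 1.1 × 800 = 0.22000 m
Layer 3: 1600 × 2×10⁻⁴ × 0.69 = 0.22080 m
Δh = 0.13041 + 0.22000 + 0.22080 = 0.57121 m ≈ 0.571 m

0.571 m of thermosteric rise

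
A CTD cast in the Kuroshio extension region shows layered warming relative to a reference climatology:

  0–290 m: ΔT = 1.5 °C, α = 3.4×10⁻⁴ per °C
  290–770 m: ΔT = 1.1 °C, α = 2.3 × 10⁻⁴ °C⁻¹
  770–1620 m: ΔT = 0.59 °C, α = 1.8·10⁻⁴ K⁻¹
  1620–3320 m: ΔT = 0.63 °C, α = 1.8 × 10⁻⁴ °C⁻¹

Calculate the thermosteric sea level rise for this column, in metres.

0.55 m of thermosteric rise

1.5 × 3.4×10⁻⁴ × 290 = 0.14790 m
1.1 × 2.3×10⁻⁴ × 480 = 0.12144 m
770–1620 m: 850 × 0.59 × 1.8×10⁻⁴ = 0.09027 m
1620–3320 m: 1700 × 0.63 × 1.8×10⁻⁴ = 0.19278 m
Δh = 0.14790 + 0.12144 + 0.09027 + 0.19278 = 0.55239 m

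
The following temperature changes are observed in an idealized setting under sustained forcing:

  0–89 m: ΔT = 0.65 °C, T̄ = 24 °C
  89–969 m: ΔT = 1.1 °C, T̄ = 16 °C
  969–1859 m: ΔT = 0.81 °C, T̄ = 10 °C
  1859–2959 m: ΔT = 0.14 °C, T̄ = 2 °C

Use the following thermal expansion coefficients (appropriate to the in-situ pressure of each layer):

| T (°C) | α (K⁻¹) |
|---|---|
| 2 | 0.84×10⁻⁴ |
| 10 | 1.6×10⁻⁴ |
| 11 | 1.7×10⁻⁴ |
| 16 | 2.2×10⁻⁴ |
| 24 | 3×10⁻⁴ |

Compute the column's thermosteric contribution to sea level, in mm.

Layer 1 at 24 °C → α = 3×10⁻⁴ K⁻¹
Layer 2 at 16 °C → α = 2.2×10⁻⁴ K⁻¹
Layer 3 at 10 °C → α = 1.6×10⁻⁴ K⁻¹
Layer 4 at 2 °C → α = 0.84×10⁻⁴ K⁻¹
Layer 1: 3×10⁻⁴ × 0.65 × 89 = 0.017355 m
89–969 m: 880 × 1.1 × 2.2×10⁻⁴ = 0.21296 m
969–1859 m: 890 × 0.81 × 1.6×10⁻⁴ = 0.115344 m
0.84×10⁻⁴ × 0.14 × 1100 = 0.012936 m
Δh = 0.017355 + 0.21296 + 0.115344 + 0.012936 = 0.358595 m

Δh = 359 mm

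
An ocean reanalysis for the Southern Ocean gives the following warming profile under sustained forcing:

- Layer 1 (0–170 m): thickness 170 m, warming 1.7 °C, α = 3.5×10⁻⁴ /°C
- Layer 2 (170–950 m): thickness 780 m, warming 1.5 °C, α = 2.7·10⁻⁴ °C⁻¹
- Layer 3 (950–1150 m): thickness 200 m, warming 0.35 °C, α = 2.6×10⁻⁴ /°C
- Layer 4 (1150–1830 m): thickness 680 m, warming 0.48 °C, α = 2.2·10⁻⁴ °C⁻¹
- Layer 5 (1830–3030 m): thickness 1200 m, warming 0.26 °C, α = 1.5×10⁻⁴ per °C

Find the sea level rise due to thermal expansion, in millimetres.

Δh = 550 mm

Layer 1: 1.7 × 3.5×10⁻⁴ × 170 = 0.10115 m
Layer 2: 2.7×10⁻⁴ × 780 × 1.5 = 0.31590 m
Layer 3: 200 × 2.6×10⁻⁴ × 0.35 = 0.01820 m
Layer 4: 2.2×10⁻⁴ × 0.48 × 680 = 0.071808 m
1830–3030 m: 1.5×10⁻⁴ × 0.26 × 1200 = 0.04680 m
Δh = 0.10115 + 0.31590 + 0.01820 + 0.071808 + 0.04680 = 0.553858 m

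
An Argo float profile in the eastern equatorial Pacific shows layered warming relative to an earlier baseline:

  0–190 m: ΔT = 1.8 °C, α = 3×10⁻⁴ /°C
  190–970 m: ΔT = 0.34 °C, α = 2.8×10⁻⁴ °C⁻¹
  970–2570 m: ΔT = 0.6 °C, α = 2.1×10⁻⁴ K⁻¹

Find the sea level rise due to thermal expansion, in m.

about 0.38 m

190 × 1.8 × 3×10⁻⁴ = 0.10260 m
190–970 m: 0.34 × 780 × 2.8×10⁻⁴ = 0.074256 m
970–2570 m: 1600 × 2.1×10⁻⁴ × 0.6 = 0.20160 m
Δh = 0.10260 + 0.074256 + 0.20160 = 0.378456 m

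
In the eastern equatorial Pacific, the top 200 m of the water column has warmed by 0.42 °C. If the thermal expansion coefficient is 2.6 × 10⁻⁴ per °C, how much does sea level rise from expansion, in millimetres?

Δh = αΔT·H = 2.6×10⁻⁴ × 0.42 × 200 = 0.02184 m

21.8 mm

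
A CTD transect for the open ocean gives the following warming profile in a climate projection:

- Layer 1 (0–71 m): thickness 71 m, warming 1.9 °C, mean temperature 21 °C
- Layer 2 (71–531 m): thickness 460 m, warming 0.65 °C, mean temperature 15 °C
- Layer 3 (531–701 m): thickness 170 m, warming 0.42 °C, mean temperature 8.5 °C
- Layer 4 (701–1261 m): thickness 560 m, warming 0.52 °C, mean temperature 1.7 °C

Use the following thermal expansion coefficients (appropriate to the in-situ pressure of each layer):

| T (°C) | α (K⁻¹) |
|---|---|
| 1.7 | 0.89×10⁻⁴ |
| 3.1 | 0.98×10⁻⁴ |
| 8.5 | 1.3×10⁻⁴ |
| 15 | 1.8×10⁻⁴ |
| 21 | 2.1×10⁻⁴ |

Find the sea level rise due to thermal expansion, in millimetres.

Layer 1 at 21 °C → α = 2.1×10⁻⁴ K⁻¹
Layer 2 at 15 °C → α = 1.8×10⁻⁴ K⁻¹
Layer 3 at 8.5 °C → α = 1.3×10⁻⁴ K⁻¹
Layer 4 at 1.7 °C → α = 0.89×10⁻⁴ K⁻¹
71 × 2.1×10⁻⁴ × 1.9 = 0.028329 m
Layer 2: 460 × 1.8×10⁻⁴ × 0.65 = 0.05382 m
Layer 3: 1.3×10⁻⁴ × 0.42 × 170 = 0.009282 m
Layer 4: 560 × 0.52 × 0.89×10⁻⁴ = 0.0259168 m
Δh = 0.028329 + 0.05382 + 0.009282 + 0.0259168 = 0.1173478 m ≈ 117 mm

Δh ≈ 117 mm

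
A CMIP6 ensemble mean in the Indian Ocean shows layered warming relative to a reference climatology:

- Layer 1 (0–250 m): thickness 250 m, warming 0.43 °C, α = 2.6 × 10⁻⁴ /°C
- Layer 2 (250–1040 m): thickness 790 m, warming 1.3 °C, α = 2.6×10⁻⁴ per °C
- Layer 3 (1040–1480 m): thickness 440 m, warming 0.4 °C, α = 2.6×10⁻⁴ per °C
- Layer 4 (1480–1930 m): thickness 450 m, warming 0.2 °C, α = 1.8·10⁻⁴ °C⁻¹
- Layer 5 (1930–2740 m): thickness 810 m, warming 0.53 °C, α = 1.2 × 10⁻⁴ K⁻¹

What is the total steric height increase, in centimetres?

Layer 1: 250 × 0.43 × 2.6×10⁻⁴ = 0.02795 m
1.3 × 790 × 2.6×10⁻⁴ = 0.26702 m
Layer 3: 2.6×10⁻⁴ × 0.4 × 440 = 0.04576 m
1.8×10⁻⁴ × 0.2 × 450 = 0.01620 m
0.53 × 1.2×10⁻⁴ × 810 = 0.051516 m
Δh = 0.02795 + 0.26702 + 0.04576 + 0.01620 + 0.051516 = 0.408446 m ≈ 40.8 cm

40.8 cm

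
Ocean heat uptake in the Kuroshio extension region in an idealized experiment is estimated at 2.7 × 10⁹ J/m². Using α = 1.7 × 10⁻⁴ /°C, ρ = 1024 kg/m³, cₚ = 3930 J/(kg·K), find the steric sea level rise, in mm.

Δh = 114 mm

Δh = αQ/(ρcₚ) = 1.7×10⁻⁴ × 2.7×10⁹ / (1024 × 3930) ≈ 0.11406 m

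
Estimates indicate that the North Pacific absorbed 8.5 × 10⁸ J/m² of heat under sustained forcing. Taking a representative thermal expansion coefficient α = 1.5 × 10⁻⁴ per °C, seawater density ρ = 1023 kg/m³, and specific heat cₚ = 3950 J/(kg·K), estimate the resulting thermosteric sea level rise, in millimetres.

Δh = αQ/(ρcₚ) = 1.5×10⁻⁴ × 8.5×10⁸ / (1023 × 3950) ≈ 0.031553 m

Δh ≈ 31.6 mm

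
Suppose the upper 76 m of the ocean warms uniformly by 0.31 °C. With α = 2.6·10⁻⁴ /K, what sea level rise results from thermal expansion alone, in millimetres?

Δh = 6.1 mm

Δh = αΔT·H = 2.6×10⁻⁴ × 0.31 × 76 = 0.0061256 m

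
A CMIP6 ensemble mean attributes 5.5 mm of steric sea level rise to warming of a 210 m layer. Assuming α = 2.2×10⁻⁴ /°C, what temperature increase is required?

0.12 °C

ΔT = Δh/(αH) = 0.0055 / (2.2×10⁻⁴ × 210) ≈ 0.1190 °C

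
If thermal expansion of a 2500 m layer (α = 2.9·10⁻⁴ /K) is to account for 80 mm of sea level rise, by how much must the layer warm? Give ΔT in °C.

0.11 °C

ΔT = Δh/(αH) = 0.08 / (2.9×10⁻⁴ × 2500) ≈ 0.1103 °C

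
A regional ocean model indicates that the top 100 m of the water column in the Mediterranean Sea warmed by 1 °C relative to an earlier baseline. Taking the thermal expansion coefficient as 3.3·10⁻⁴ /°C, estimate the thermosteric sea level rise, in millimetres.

Δh = αΔT·H = 3.3×10⁻⁴ × 1 × 100 = 0.03300 m

Δh = 33.0 mm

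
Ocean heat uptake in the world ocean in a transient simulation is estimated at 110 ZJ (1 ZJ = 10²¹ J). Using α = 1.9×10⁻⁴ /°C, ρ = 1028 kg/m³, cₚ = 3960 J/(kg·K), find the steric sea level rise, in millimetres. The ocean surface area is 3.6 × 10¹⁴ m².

14.3 mm

Per unit area: Q = 110×10²¹ / (3.6×10¹⁴) ≈ 3.056×10⁸ J/m²
Δh = αQ/(ρcₚ) = 1.9×10⁻⁴ × 3.056×10⁸ / (1028 × 3960) ≈ 0.014263 m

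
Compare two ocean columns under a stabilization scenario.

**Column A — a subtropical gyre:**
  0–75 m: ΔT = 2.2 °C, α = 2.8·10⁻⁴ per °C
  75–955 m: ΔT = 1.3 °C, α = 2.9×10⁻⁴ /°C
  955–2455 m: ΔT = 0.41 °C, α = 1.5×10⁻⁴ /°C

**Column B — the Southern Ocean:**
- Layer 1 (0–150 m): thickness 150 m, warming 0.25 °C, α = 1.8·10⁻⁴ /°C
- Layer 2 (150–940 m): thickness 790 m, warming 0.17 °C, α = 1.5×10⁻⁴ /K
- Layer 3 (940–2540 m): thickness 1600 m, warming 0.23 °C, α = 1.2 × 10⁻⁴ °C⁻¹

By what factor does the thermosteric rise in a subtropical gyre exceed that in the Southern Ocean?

≈ 6.62×

A 2.2 × 75 × 2.8×10⁻⁴ = 0.04620 m
A 2.9×10⁻⁴ × 880 × 1.3 = 0.33176 m
A 955–2455 m: 1.5×10⁻⁴ × 1500 × 0.41 = 0.09225 m
A total: 0.47021 m
B 0.25 × 1.8×10⁻⁴ × 150 = 0.00675 m
B 790 × 0.17 × 1.5×10⁻⁴ = 0.020145 m
B 1.2×10⁻⁴ × 1600 × 0.23 = 0.04416 m
B total: 0.071055 m
Ratio: 0.47021 / 0.071055 ≈ 6.618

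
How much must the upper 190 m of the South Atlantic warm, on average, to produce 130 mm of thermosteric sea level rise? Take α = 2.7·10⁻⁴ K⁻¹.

ΔT = Δh/(αH) = 0.13 / (2.7×10⁻⁴ × 190) ≈ 2.534 °C

about 2.5 °C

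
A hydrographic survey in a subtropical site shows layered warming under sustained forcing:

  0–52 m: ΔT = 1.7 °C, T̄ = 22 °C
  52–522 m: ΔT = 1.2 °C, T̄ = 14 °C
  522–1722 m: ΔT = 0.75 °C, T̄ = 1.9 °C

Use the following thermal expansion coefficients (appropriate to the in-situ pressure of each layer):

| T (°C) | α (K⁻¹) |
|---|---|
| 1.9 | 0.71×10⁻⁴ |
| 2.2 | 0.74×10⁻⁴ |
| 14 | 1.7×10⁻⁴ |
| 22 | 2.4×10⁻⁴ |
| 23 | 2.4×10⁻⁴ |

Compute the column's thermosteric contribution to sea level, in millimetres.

180 mm

Layer 1 at 22 °C → α = 2.4×10⁻⁴ K⁻¹
Layer 2 at 14 °C → α = 1.7×10⁻⁴ K⁻¹
Layer 3 at 1.9 °C → α = 0.71×10⁻⁴ K⁻¹
52 × 1.7 × 2.4×10⁻⁴ = 0.021216 m
1.7×10⁻⁴ × 1.2 × 470 = 0.09588 m
Layer 3: 1200 × 0.75 × 0.71×10⁻⁴ = 0.06390 m
Δh = 0.021216 + 0.09588 + 0.06390 = 0.180996 m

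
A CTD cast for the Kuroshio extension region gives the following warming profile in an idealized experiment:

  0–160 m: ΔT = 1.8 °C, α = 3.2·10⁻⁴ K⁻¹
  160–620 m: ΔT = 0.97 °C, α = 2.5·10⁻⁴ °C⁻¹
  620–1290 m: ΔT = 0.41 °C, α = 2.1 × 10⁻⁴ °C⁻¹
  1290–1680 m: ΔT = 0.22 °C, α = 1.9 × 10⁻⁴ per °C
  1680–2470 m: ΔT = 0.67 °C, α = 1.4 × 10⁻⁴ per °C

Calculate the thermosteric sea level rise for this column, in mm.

1.8 × 160 × 3.2×10⁻⁴ = 0.09216 m
Layer 2: 460 × 2.5×10⁻⁴ × 0.97 = 0.11155 m
620–1290 m: 0.41 × 2.1×10⁻⁴ × 670 = 0.057687 m
1290–1680 m: 1.9×10⁻⁴ × 390 × 0.22 = 0.016302 m
Layer 5: 1.4×10⁻⁴ × 0.67 × 790 = 0.074102 m
Δh = 0.09216 + 0.11155 + 0.057687 + 0.016302 + 0.074102 = 0.351801 m

about 350 mm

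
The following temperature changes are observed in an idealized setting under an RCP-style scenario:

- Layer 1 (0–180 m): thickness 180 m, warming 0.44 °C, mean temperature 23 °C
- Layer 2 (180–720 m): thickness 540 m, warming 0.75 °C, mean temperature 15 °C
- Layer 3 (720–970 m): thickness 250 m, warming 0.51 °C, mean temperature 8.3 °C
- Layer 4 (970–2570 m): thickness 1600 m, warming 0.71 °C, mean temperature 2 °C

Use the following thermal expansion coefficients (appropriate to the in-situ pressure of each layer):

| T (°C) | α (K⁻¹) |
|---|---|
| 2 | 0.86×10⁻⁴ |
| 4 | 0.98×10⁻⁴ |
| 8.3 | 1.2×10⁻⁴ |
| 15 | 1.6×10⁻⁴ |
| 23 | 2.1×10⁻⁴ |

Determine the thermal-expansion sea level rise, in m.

Layer 1 at 23 °C → α = 2.1×10⁻⁴ K⁻¹
Layer 2 at 15 °C → α = 1.6×10⁻⁴ K⁻¹
Layer 3 at 8.3 °C → α = 1.2×10⁻⁴ K⁻¹
Layer 4 at 2 °C → α = 0.86×10⁻⁴ K⁻¹
0–180 m: 2.1×10⁻⁴ × 0.44 × 180 = 0.016632 m
180–720 m: 0.75 × 1.6×10⁻⁴ × 540 = 0.06480 m
1.2×10⁻⁴ × 250 × 0.51 = 0.01530 m
0.86×10⁻⁴ × 1600 × 0.71 = 0.097696 m
Δh = 0.016632 + 0.06480 + 0.01530 + 0.097696 = 0.194428 m

0.19 m of thermosteric rise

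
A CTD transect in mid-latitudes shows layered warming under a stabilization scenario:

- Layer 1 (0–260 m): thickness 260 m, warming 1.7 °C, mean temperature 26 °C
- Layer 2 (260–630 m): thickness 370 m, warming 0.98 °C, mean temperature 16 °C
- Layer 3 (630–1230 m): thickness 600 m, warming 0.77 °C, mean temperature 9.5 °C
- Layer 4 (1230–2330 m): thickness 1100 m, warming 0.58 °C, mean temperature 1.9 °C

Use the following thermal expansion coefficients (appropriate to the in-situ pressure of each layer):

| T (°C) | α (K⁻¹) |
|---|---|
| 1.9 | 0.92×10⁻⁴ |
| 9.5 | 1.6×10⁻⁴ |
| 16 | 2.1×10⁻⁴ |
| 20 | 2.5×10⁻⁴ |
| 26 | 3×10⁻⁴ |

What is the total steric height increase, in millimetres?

Layer 1 at 26 °C → α = 3×10⁻⁴ K⁻¹
Layer 2 at 16 °C → α = 2.1×10⁻⁴ K⁻¹
Layer 3 at 9.5 °C → α = 1.6×10⁻⁴ K⁻¹
Layer 4 at 1.9 °C → α = 0.92×10⁻⁴ K⁻¹
0–260 m: 3×10⁻⁴ × 1.7 × 260 = 0.13260 m
260–630 m: 370 × 0.98 × 2.1×10⁻⁴ = 0.076146 m
Layer 3: 1.6×10⁻⁴ × 0.77 × 600 = 0.07392 m
1230–2330 m: 0.92×10⁻⁴ × 1100 × 0.58 = 0.058696 m
Δh = 0.13260 + 0.076146 + 0.07392 + 0.058696 = 0.341362 m

Δh ≈ 340 mm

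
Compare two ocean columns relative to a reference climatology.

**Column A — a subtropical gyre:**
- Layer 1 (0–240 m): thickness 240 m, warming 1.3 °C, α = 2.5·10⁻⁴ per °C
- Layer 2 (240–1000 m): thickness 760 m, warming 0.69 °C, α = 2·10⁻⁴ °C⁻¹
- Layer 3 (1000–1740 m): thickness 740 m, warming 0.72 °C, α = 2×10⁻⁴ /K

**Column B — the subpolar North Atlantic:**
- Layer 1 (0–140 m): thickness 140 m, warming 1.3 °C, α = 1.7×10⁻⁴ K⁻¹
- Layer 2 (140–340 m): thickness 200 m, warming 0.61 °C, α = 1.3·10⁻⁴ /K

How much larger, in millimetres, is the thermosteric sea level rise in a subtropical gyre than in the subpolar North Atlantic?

A Layer 1: 2.5×10⁻⁴ × 1.3 × 240 = 0.07800 m
A 0.69 × 2×10⁻⁴ × 760 = 0.10488 m
A 1000–1740 m: 0.72 × 740 × 2×10⁻⁴ = 0.10656 m
A total: 0.28944 m
B Layer 1: 140 × 1.7×10⁻⁴ × 1.3 = 0.03094 m
B 200 × 1.3×10⁻⁴ × 0.61 = 0.01586 m
B total: 0.04680 m
Difference: 0.28944 − 0.04680 = 0.24264 m

240 mm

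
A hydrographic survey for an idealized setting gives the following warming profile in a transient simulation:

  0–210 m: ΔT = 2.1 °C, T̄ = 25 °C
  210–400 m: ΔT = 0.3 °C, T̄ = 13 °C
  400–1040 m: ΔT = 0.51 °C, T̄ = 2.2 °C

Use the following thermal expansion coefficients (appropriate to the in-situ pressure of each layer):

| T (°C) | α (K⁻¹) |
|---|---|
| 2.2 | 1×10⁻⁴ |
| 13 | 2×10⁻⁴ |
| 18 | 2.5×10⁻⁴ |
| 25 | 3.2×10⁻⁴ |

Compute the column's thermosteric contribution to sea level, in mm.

Layer 1 at 25 °C → α = 3.2×10⁻⁴ K⁻¹
Layer 2 at 13 °C → α = 2×10⁻⁴ K⁻¹
Layer 3 at 2.2 °C → α = 1×10⁻⁴ K⁻¹
Layer 1: 210 × 2.1 × 3.2×10⁻⁴ = 0.14112 m
Layer 2: 0.3 × 190 × 2×10⁻⁴ = 0.01140 m
400–1040 m: 1×10⁻⁴ × 640 × 0.51 = 0.03264 m
Δh = 0.14112 + 0.01140 + 0.03264 = 0.18516 m ≈ 185 mm

185 mm of thermosteric rise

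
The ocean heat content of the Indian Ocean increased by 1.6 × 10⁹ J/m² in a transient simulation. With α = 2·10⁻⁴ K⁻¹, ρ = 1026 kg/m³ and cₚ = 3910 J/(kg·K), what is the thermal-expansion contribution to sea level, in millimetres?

Δh = αQ/(ρcₚ) = 2×10⁻⁴ × 1.6×10⁹ / (1026 × 3910) ≈ 0.079767 m

79.8 mm of thermosteric rise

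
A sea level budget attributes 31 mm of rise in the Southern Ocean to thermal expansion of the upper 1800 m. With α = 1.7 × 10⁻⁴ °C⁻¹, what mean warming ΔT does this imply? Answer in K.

ΔT = Δh/(αH) = 0.031 / (1.7×10⁻⁴ × 1800) ≈ 0.1013 K

ΔT ≈ 0.101 K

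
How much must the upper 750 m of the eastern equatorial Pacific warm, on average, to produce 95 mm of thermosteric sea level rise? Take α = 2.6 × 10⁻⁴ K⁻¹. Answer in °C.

ΔT ≈ 0.49 °C

ΔT = Δh/(αH) = 0.095 / (2.6×10⁻⁴ × 750) ≈ 0.4872 °C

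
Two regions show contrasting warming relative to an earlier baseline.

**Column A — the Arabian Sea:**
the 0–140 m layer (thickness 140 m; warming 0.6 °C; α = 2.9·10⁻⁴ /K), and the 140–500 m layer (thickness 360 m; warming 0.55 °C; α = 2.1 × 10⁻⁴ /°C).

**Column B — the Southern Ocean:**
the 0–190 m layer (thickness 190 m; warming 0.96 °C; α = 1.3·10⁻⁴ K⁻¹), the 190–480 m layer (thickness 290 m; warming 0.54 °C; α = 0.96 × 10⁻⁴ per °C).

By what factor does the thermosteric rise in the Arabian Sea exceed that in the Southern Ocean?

A Layer 1: 140 × 2.9×10⁻⁴ × 0.6 = 0.02436 m
A 2.1×10⁻⁴ × 0.55 × 360 = 0.04158 m
A total: 0.06594 m
B 190 × 1.3×10⁻⁴ × 0.96 = 0.023712 m
B Layer 2: 290 × 0.96×10⁻⁴ × 0.54 = 0.0150336 m
B total: 0.0387456 m
Ratio: 0.06594 / 0.0387456 ≈ 1.702

1.7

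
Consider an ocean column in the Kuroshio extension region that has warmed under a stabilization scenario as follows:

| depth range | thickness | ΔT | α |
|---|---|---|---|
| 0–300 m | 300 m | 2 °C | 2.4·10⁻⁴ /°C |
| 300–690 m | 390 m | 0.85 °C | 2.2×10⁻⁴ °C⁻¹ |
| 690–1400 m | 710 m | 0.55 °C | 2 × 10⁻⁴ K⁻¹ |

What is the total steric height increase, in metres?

Layer 1: 2.4×10⁻⁴ × 300 × 2 = 0.14400 m
Layer 2: 0.85 × 2.2×10⁻⁴ × 390 = 0.07293 m
2×10⁻⁴ × 710 × 0.55 = 0.07810 m
Δh = 0.14400 + 0.07293 + 0.07810 = 0.29503 m ≈ 0.295 m

0.295 m of thermosteric rise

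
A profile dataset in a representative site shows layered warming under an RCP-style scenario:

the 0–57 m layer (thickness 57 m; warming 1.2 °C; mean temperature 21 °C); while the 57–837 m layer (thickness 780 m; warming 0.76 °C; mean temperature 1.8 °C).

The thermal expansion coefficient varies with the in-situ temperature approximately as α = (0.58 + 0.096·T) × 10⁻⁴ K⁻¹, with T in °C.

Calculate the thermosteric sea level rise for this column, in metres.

Layer 1: α = (0.58 + 0.096×21)×10⁻⁴ = 2.596×10⁻⁴ K⁻¹
Layer 2: α = (0.58 + 0.096×1.8)×10⁻⁴ = 0.7528×10⁻⁴ K⁻¹
57 × 1.2 × 2.596×10⁻⁴ = 0.01775664 m
Layer 2: 0.7528×10⁻⁴ × 780 × 0.76 = 0.044625984 m
Δh = 0.01775664 + 0.044625984 = 0.062382624 m

Δh = 0.0624 m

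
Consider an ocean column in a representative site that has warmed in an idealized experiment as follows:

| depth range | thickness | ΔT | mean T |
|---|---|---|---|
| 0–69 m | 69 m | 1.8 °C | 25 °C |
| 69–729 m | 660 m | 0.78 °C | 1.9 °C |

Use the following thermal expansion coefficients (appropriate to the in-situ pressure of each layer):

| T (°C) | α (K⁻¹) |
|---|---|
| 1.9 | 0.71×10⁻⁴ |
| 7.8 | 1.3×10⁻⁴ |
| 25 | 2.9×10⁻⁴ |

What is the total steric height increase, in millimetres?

Δh ≈ 72.6 mm

Layer 1 at 25 °C → α = 2.9×10⁻⁴ K⁻¹
Layer 2 at 1.9 °C → α = 0.71×10⁻⁴ K⁻¹
0–69 m: 1.8 × 69 × 2.9×10⁻⁴ = 0.036018 m
660 × 0.71×10⁻⁴ × 0.78 = 0.0365508 m
Δh = 0.036018 + 0.0365508 = 0.0725688 m ≈ 72.6 mm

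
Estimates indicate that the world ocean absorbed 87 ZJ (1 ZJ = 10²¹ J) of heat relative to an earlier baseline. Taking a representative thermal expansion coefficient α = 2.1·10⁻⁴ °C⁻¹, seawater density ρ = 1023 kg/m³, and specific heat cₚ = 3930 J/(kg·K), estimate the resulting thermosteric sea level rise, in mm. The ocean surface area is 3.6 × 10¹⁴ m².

Per unit area: Q = 87×10²¹ / (3.6×10¹⁴) ≈ 2.417×10⁸ J/m²
Δh = αQ/(ρcₚ) = 2.1×10⁻⁴ × 2.417×10⁸ / (1023 × 3930) ≈ 0.012625 m

12.6 mm of thermosteric rise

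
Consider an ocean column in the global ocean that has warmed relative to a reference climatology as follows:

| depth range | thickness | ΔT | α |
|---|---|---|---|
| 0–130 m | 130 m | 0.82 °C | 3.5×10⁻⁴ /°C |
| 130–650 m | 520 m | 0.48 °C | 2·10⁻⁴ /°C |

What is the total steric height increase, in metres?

0.0872 m of thermosteric rise

0–130 m: 0.82 × 3.5×10⁻⁴ × 130 = 0.03731 m
520 × 2×10⁻⁴ × 0.48 = 0.04992 m
Δh = 0.03731 + 0.04992 = 0.08723 m ≈ 0.0872 m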